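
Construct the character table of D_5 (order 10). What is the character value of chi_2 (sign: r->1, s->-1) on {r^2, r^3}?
Conjugacy classes: {e} of size 1, {r^1, r^4} of size 2, {r^2, r^3} of size 2, {s, sr, ..., sr^4} of size 5.
Character table:
  irrep \ class              {e} (size 1)  {r^1, r^4} (size 2)  {r^2, r^3} (size 2)  {s, sr, ..., sr^4} (size 5)
  chi_1 (triv)               1             1                    1                    1                          
  chi_2 (sign: r->1, s->-1)  1             1                    1                    -1                         
  chi_3 (2d, j=1)            2             -1/2 + sqrt(5)/2     -sqrt(5)/2 - 1/2     0                          
  chi_4 (2d, j=2)            2             -sqrt(5)/2 - 1/2     -1/2 + sqrt(5)/2     0                          

Spot check: chi_2 (sign: r->1, s->-1) on {r^2, r^3} = 1.

Solution. D_5 has order 2*5 = 10 with 4 conjugacy classes, hence 4 irreducibles. Sum of squared dims 1 + 1 + 4 + 4 = 10 = |G|. Linear characters come from the abelianisation; the 2-dimensional irreps have character r^k -> 2*cos(2*pi*j*k/5), reflections -> 0.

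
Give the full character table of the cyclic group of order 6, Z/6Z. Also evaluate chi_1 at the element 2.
Character table of Z/6Z (irreps indexed chi_0,...,chi_5 with chi_k(m) = zeta_6^(k*m), zeta_6 = exp(2*pi*i/6)):
  irrep \ class  {0} (size 1)  {1} (size 1)    {2} (size 1)    {3} (size 1)  {4} (size 1)    {5} (size 1)  
  chi_0          1             1               1               1             1               1             
  chi_1          1             exp(I*pi/3)     exp(2*I*pi/3)   -1            exp(-2*I*pi/3)  exp(-I*pi/3)  
  chi_2          1             exp(2*I*pi/3)   exp(-2*I*pi/3)  1             exp(2*I*pi/3)   exp(-2*I*pi/3)
  chi_3          1             -1              1               -1            1               -1            
  chi_4          1             exp(-2*I*pi/3)  exp(2*I*pi/3)   1             exp(-2*I*pi/3)  exp(2*I*pi/3) 
  chi_5          1             exp(-I*pi/3)    exp(-2*I*pi/3)  -1            exp(2*I*pi/3)   exp(I*pi/3)   

Spot check: chi_1(2) = zeta_6^(1*2) = zeta_6^2 = exp(2*I*pi/3).

Working: Z/6Z is abelian, so all 6 irreducible complex representations are 1-dimensional. They are given by chi_k(m) = zeta_6^(k*m) for k = 0,...,5. Row orthogonality: sum_m chi_k(m) conj(chi_l(m)) = 6 * [k = l].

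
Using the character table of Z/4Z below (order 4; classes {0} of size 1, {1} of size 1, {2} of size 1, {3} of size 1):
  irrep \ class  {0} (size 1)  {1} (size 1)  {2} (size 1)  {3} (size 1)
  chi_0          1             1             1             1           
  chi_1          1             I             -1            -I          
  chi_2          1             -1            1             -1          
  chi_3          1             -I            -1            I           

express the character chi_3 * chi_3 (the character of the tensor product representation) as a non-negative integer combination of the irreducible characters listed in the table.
chi_3 tensor chi_3 = chi_2 (all other irreducibles have multiplicity 0).

The character of a tensor product is the pointwise product (chi_3 * chi_3)(C) = chi_3(C) * chi_3(C):
  {0}: (1)*(1), {1}: (-I)*(-I), {2}: (-1)*(-1), {3}: (I)*(I)
so (chi_3 * chi_3) takes values
  {0} -> 1, {1} -> -1, {2} -> 1, {3} -> -1.
Now take the inner product of this character with each irreducible chi from the table, <chi_3*chi_3, chi> = (1/4) sum_C |C| (chi_3*chi_3)(C) conj(chi(C)):
  <chi_3*chi_3, chi_0> = (1/4)[1*(1)*conj(1) + 1*(-1)*conj(1) + 1*(1)*conj(1) + 1*(-1)*conj(1)]
      = (1/4)[(1) + (-1) + (1) + (-1)] = 0/4 = 0
  <chi_3*chi_3, chi_1> = (1/4)[1*(1)*conj(1) + 1*(-1)*conj(I) + 1*(1)*conj(-1) + 1*(-1)*conj(-I)]
      = (1/4)[(1) + (I) + (-1) + (-I)] = 0/4 = 0
  <chi_3*chi_3, chi_2> = (1/4)[1*(1)*conj(1) + 1*(-1)*conj(-1) + 1*(1)*conj(1) + 1*(-1)*conj(-1)]
      = (1/4)[(1) + (1) + (1) + (1)] = 4/4 = 1
  <chi_3*chi_3, chi_3> = (1/4)[1*(1)*conj(1) + 1*(-1)*conj(-I) + 1*(1)*conj(-1) + 1*(-1)*conj(I)]
      = (1/4)[(1) + (-I) + (-1) + (I)] = 0/4 = 0
(Exp terms are combined using exp(i*s)*conj(exp(i*t)) = exp(i*(s-t)), and sums of them are collapsed using the identity that for every m > 1 the m distinct m-th roots of unity sum to 0, e.g. 1 + exp(2*I*pi/3) + exp(-2*I*pi/3) = 0.)
Hence the multiplicities are chi_2: 1. Dimension check: dim(chi_3)*dim(chi_3) = 1*1 = 1 and sum (mult * dim) = 1*1 = 1.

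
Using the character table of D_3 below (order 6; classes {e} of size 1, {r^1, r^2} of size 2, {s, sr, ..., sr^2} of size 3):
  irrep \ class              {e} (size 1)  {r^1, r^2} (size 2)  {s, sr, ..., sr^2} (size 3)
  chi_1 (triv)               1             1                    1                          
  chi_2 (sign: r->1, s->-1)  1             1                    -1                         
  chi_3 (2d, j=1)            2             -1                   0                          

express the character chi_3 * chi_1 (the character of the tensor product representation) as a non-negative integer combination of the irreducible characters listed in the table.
chi_3 tensor chi_1 = chi_3 (all other irreducibles have multiplicity 0).

Details: The character of a tensor product is the pointwise product (chi_3 * chi_1)(C) = chi_3(C) * chi_1(C):
  {e}: (2)*(1), {r^1, r^2}: (-1)*(1), {s, sr, ..., sr^2}: (0)*(1)
so (chi_3 * chi_1) takes values
  {e} -> 2, {r^1, r^2} -> -1, {s, sr, ..., sr^2} -> 0.
Now take the inner product of this character with each irreducible chi from the table, <chi_3*chi_1, chi> = (1/6) sum_C |C| (chi_3*chi_1)(C) conj(chi(C)):
  <chi_3*chi_1, chi_1> = (1/6)[1*(2)*conj(1) + 2*(-1)*conj(1) + 3*(0)*conj(1)]
      = (1/6)[(2) + (-2) + (0)] = 0/6 = 0
  <chi_3*chi_1, chi_2> = (1/6)[1*(2)*conj(1) + 2*(-1)*conj(1) + 3*(0)*conj(-1)]
      = (1/6)[(2) + (-2) + (0)] = 0/6 = 0
  <chi_3*chi_1, chi_3> = (1/6)[1*(2)*conj(2) + 2*(-1)*conj(-1) + 3*(0)*conj(0)]
      = (1/6)[(4) + (2) + (0)] = 6/6 = 1
Hence the multiplicities are chi_3: 1. Dimension check: dim(chi_3)*dim(chi_1) = 2*1 = 2 and sum (mult * dim) = 1*2 = 2.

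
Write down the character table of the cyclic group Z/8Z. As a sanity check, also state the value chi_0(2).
Character table of Z/8Z (irreps indexed chi_0,...,chi_7 with chi_k(m) = zeta_8^(k*m), zeta_8 = exp(2*pi*i/8)):
  irrep \ class  {0} (size 1)  {1} (size 1)    {2} (size 1)  {3} (size 1)    {4} (size 1)  {5} (size 1)    {6} (size 1)  {7} (size 1)  
  chi_0          1             1               1             1               1             1               1             1             
  chi_1          1             exp(I*pi/4)     I             exp(3*I*pi/4)   -1            exp(-3*I*pi/4)  -I            exp(-I*pi/4)  
  chi_2          1             I               -1            -I              1             I               -1            -I            
  chi_3          1             exp(3*I*pi/4)   -I            exp(I*pi/4)     -1            exp(-I*pi/4)    I             exp(-3*I*pi/4)
  chi_4          1             -1              1             -1              1             -1              1             -1            
  chi_5          1             exp(-3*I*pi/4)  I             exp(-I*pi/4)    -1            exp(I*pi/4)     -I            exp(3*I*pi/4) 
  chi_6          1             -I              -1            I               1             -I              -1            I             
  chi_7          1             exp(-I*pi/4)    -I            exp(-3*I*pi/4)  -1            exp(3*I*pi/4)   I             exp(I*pi/4)   

Spot check: chi_0(2) = zeta_8^(0*2) = zeta_8^0 = 1.

Derivation: Z/8Z is abelian, so all 8 irreducible complex representations are 1-dimensional. They are given by chi_k(m) = zeta_8^(k*m) for k = 0,...,7. Row orthogonality: sum_m chi_k(m) conj(chi_l(m)) = 8 * [k = l].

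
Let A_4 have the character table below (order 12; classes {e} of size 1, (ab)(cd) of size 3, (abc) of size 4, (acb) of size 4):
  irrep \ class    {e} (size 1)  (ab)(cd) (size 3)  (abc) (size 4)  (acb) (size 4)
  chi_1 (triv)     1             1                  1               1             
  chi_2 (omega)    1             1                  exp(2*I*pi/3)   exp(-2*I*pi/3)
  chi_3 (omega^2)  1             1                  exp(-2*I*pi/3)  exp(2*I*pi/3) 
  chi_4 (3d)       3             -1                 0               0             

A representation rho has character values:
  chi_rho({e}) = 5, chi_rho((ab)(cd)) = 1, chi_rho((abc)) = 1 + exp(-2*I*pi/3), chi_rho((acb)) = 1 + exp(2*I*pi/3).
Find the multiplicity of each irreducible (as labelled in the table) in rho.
Multiplicities: chi_1: 1, chi_2: 0, chi_3: 1, chi_4: 1.

Why: Use <chi_rho, chi> = (1/|G|) sum_C |C| * chi_rho(C) * conj(chi(C)) with |G| = 12 for each irreducible chi in the table:
  <chi_rho, chi_1> = (1/12)[1*(5)*conj(1) + 3*(1)*conj(1) + 4*(1 + exp(-2*I*pi/3))*conj(1) + 4*(1 + exp(2*I*pi/3))*conj(1)]
      = (1/12)[(5) + (3) + (4 + 4*exp(-2*I*pi/3)) + (4 + 4*exp(2*I*pi/3))] = 12/12 = 1
  <chi_rho, chi_2> = (1/12)[1*(5)*conj(1) + 3*(1)*conj(1) + 4*(1 + exp(-2*I*pi/3))*conj(exp(2*I*pi/3)) + 4*(1 + exp(2*I*pi/3))*conj(exp(-2*I*pi/3))]
      = (1/12)[(5) + (3) + (-4) + (-4)] = 0/12 = 0
  <chi_rho, chi_3> = (1/12)[1*(5)*conj(1) + 3*(1)*conj(1) + 4*(1 + exp(-2*I*pi/3))*conj(exp(-2*I*pi/3)) + 4*(1 + exp(2*I*pi/3))*conj(exp(2*I*pi/3))]
      = (1/12)[(5) + (3) + (4 + 4*exp(2*I*pi/3)) + (4 + 4*exp(-2*I*pi/3))] = 12/12 = 1
  <chi_rho, chi_4> = (1/12)[1*(5)*conj(3) + 3*(1)*conj(-1) + 4*(1 + exp(-2*I*pi/3))*conj(0) + 4*(1 + exp(2*I*pi/3))*conj(0)]
      = (1/12)[(15) + (-3) + (0) + (0)] = 12/12 = 1
(Exp terms are combined using exp(i*s)*conj(exp(i*t)) = exp(i*(s-t)), and sums of them are collapsed using the identity that for every m > 1 the m distinct m-th roots of unity sum to 0, e.g. 1 + exp(2*I*pi/3) + exp(-2*I*pi/3) = 0.)
Dimension check: dim(rho) = sum (mult * dim) = 1*1 + 0*1 + 1*1 + 1*3 = 5 = chi_rho(e) = 5.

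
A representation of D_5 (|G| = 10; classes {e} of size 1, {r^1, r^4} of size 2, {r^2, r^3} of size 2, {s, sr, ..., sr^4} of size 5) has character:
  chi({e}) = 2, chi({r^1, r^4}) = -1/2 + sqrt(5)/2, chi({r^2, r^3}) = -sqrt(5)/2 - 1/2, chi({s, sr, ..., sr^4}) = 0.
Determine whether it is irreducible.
Irreducible: <chi, chi> = 1.

Working: <chi, chi> = (1/|G|) sum_C |C| * |chi(C)|^2 = (1/10)[1*|2|^2 + 2*|-1/2 + sqrt(5)/2|^2 + 2*|-sqrt(5)/2 - 1/2|^2 + 5*|0|^2]
  = (1/10)[(4) + (3 - sqrt(5)) + (sqrt(5) + 3) + (0)] = 10/10 = 1.
A character is irreducible iff <chi, chi> = 1, so this representation is irreducible.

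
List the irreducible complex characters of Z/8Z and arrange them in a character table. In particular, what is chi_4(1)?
Character table of Z/8Z (irreps indexed chi_0,...,chi_7 with chi_k(m) = zeta_8^(k*m), zeta_8 = exp(2*pi*i/8)):
  irrep \ class  {0} (size 1)  {1} (size 1)    {2} (size 1)  {3} (size 1)    {4} (size 1)  {5} (size 1)    {6} (size 1)  {7} (size 1)  
  chi_0          1             1               1             1               1             1               1             1             
  chi_1          1             exp(I*pi/4)     I             exp(3*I*pi/4)   -1            exp(-3*I*pi/4)  -I            exp(-I*pi/4)  
  chi_2          1             I               -1            -I              1             I               -1            -I            
  chi_3          1             exp(3*I*pi/4)   -I            exp(I*pi/4)     -1            exp(-I*pi/4)    I             exp(-3*I*pi/4)
  chi_4          1             -1              1             -1              1             -1              1             -1            
  chi_5          1             exp(-3*I*pi/4)  I             exp(-I*pi/4)    -1            exp(I*pi/4)     -I            exp(3*I*pi/4) 
  chi_6          1             -I              -1            I               1             -I              -1            I             
  chi_7          1             exp(-I*pi/4)    -I            exp(-3*I*pi/4)  -1            exp(3*I*pi/4)   I             exp(I*pi/4)   

Spot check: chi_4(1) = zeta_8^(4*1) = zeta_8^4 = -1.

Solution. Z/8Z is abelian, so all 8 irreducible complex representations are 1-dimensional. They are given by chi_k(m) = zeta_8^(k*m) for k = 0,...,7. Row orthogonality: sum_m chi_k(m) conj(chi_l(m)) = 8 * [k = l].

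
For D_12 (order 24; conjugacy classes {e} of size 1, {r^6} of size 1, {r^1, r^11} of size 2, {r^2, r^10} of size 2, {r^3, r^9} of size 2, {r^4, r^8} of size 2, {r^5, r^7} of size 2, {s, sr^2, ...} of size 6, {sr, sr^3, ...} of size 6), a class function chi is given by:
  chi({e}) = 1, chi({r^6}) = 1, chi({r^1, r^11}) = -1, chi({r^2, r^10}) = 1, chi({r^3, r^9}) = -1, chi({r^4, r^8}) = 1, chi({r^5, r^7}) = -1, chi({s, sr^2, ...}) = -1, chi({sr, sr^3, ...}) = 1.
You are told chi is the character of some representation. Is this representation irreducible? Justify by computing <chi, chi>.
Irreducible: <chi, chi> = 1.

Reasoning: <chi, chi> = (1/|G|) sum_C |C| * |chi(C)|^2 = (1/24)[1*|1|^2 + 1*|1|^2 + 2*|-1|^2 + 2*|1|^2 + 2*|-1|^2 + 2*|1|^2 + 2*|-1|^2 + 6*|-1|^2 + 6*|1|^2]
  = (1/24)[(1) + (1) + (2) + (2) + (2) + (2) + (2) + (6) + (6)] = 24/24 = 1.
A character is irreducible iff <chi, chi> = 1, so this representation is irreducible.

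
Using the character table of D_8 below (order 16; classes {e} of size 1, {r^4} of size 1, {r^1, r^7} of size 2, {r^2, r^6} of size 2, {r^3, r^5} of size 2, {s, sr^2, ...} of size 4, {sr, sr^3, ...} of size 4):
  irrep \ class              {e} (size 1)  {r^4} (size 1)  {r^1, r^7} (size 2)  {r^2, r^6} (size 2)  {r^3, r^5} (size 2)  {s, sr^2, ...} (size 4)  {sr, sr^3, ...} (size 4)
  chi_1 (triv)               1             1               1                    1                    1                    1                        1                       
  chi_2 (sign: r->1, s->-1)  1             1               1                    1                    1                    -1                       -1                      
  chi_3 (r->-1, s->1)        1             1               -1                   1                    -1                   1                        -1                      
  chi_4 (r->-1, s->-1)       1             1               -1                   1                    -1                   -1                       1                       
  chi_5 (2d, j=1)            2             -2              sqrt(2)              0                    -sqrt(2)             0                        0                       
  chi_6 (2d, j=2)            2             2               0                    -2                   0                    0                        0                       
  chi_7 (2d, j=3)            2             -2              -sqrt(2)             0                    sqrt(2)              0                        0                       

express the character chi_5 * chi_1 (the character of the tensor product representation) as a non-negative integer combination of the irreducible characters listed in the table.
chi_5 tensor chi_1 = chi_5 (all other irreducibles have multiplicity 0).

Derivation: The character of a tensor product is the pointwise product (chi_5 * chi_1)(C) = chi_5(C) * chi_1(C):
  {e}: (2)*(1), {r^4}: (-2)*(1), {r^1, r^7}: (sqrt(2))*(1), {r^2, r^6}: (0)*(1), {r^3, r^5}: (-sqrt(2))*(1), {s, sr^2, ...}: (0)*(1), {sr, sr^3, ...}: (0)*(1)
so (chi_5 * chi_1) takes values
  {e} -> 2, {r^4} -> -2, {r^1, r^7} -> sqrt(2), {r^2, r^6} -> 0, {r^3, r^5} -> -sqrt(2), {s, sr^2, ...} -> 0, {sr, sr^3, ...} -> 0.
Now take the inner product of this character with each irreducible chi from the table, <chi_5*chi_1, chi> = (1/16) sum_C |C| (chi_5*chi_1)(C) conj(chi(C)):
  <chi_5*chi_1, chi_1> = (1/16)[1*(2)*conj(1) + 1*(-2)*conj(1) + 2*(sqrt(2))*conj(1) + 2*(0)*conj(1) + 2*(-sqrt(2))*conj(1) + 4*(0)*conj(1) + 4*(0)*conj(1)]
      = (1/16)[(2) + (-2) + (2*sqrt(2)) + (0) + (-2*sqrt(2)) + (0) + (0)] = 0/16 = 0
  <chi_5*chi_1, chi_2> = (1/16)[1*(2)*conj(1) + 1*(-2)*conj(1) + 2*(sqrt(2))*conj(1) + 2*(0)*conj(1) + 2*(-sqrt(2))*conj(1) + 4*(0)*conj(-1) + 4*(0)*conj(-1)]
      = (1/16)[(2) + (-2) + (2*sqrt(2)) + (0) + (-2*sqrt(2)) + (0) + (0)] = 0/16 = 0
  <chi_5*chi_1, chi_3> = (1/16)[1*(2)*conj(1) + 1*(-2)*conj(1) + 2*(sqrt(2))*conj(-1) + 2*(0)*conj(1) + 2*(-sqrt(2))*conj(-1) + 4*(0)*conj(1) + 4*(0)*conj(-1)]
      = (1/16)[(2) + (-2) + (-2*sqrt(2)) + (0) + (2*sqrt(2)) + (0) + (0)] = 0/16 = 0
  <chi_5*chi_1, chi_4> = (1/16)[1*(2)*conj(1) + 1*(-2)*conj(1) + 2*(sqrt(2))*conj(-1) + 2*(0)*conj(1) + 2*(-sqrt(2))*conj(-1) + 4*(0)*conj(-1) + 4*(0)*conj(1)]
      = (1/16)[(2) + (-2) + (-2*sqrt(2)) + (0) + (2*sqrt(2)) + (0) + (0)] = 0/16 = 0
  <chi_5*chi_1, chi_5> = (1/16)[1*(2)*conj(2) + 1*(-2)*conj(-2) + 2*(sqrt(2))*conj(sqrt(2)) + 2*(0)*conj(0) + 2*(-sqrt(2))*conj(-sqrt(2)) + 4*(0)*conj(0) + 4*(0)*conj(0)]
      = (1/16)[(4) + (4) + (4) + (0) + (4) + (0) + (0)] = 16/16 = 1
  <chi_5*chi_1, chi_6> = (1/16)[1*(2)*conj(2) + 1*(-2)*conj(2) + 2*(sqrt(2))*conj(0) + 2*(0)*conj(-2) + 2*(-sqrt(2))*conj(0) + 4*(0)*conj(0) + 4*(0)*conj(0)]
      = (1/16)[(4) + (-4) + (0) + (0) + (0) + (0) + (0)] = 0/16 = 0
  <chi_5*chi_1, chi_7> = (1/16)[1*(2)*conj(2) + 1*(-2)*conj(-2) + 2*(sqrt(2))*conj(-sqrt(2)) + 2*(0)*conj(0) + 2*(-sqrt(2))*conj(sqrt(2)) + 4*(0)*conj(0) + 4*(0)*conj(0)]
      = (1/16)[(4) + (4) + (-4) + (0) + (-4) + (0) + (0)] = 0/16 = 0
Hence the multiplicities are chi_5: 1. Dimension check: dim(chi_5)*dim(chi_1) = 2*1 = 2 and sum (mult * dim) = 1*2 = 2.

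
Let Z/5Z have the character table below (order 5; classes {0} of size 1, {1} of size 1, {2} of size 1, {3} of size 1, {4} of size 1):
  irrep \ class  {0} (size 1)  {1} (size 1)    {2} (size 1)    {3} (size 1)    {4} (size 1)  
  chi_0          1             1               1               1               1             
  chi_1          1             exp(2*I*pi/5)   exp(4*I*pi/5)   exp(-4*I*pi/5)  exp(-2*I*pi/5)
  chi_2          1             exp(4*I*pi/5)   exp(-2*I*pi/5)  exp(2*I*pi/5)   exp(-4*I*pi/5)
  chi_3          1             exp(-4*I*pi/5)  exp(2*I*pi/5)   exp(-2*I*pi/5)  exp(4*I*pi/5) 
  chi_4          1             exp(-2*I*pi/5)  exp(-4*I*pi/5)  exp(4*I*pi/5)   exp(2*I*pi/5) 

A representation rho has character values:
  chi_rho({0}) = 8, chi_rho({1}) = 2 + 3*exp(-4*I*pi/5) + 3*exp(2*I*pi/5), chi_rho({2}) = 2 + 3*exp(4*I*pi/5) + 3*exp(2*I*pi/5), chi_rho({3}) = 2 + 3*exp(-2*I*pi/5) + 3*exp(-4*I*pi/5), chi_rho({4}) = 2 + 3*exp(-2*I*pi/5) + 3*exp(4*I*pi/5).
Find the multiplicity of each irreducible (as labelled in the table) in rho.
Multiplicities: chi_0: 2, chi_1: 3, chi_2: 0, chi_3: 3, chi_4: 0.

Why: Use <chi_rho, chi> = (1/|G|) sum_C |C| * chi_rho(C) * conj(chi(C)) with |G| = 5 for each irreducible chi in the table:
  <chi_rho, chi_0> = (1/5)[1*(8)*conj(1) + 1*(2 + 3*exp(-4*I*pi/5) + 3*exp(2*I*pi/5))*conj(1) + 1*(2 + 3*exp(4*I*pi/5) + 3*exp(2*I*pi/5))*conj(1) + 1*(2 + 3*exp(-2*I*pi/5) + 3*exp(-4*I*pi/5))*conj(1) + 1*(2 + 3*exp(-2*I*pi/5) + 3*exp(4*I*pi/5))*conj(1)]
      = (1/5)[(8) + (2 + 3*exp(-4*I*pi/5) + 3*exp(2*I*pi/5)) + (2 + 3*exp(4*I*pi/5) + 3*exp(2*I*pi/5)) + (2 + 3*exp(-2*I*pi/5) + 3*exp(-4*I*pi/5)) + (2 + 3*exp(-2*I*pi/5) + 3*exp(4*I*pi/5))] = 10/5 = 2
  <chi_rho, chi_1> = (1/5)[1*(8)*conj(1) + 1*(2 + 3*exp(-4*I*pi/5) + 3*exp(2*I*pi/5))*conj(exp(2*I*pi/5)) + 1*(2 + 3*exp(4*I*pi/5) + 3*exp(2*I*pi/5))*conj(exp(4*I*pi/5)) + 1*(2 + 3*exp(-2*I*pi/5) + 3*exp(-4*I*pi/5))*conj(exp(-4*I*pi/5)) + 1*(2 + 3*exp(-2*I*pi/5) + 3*exp(4*I*pi/5))*conj(exp(-2*I*pi/5))]
      = (1/5)[(8) + (3 + 2*exp(-2*I*pi/5) + 3*exp(4*I*pi/5)) + (3 + 3*exp(-2*I*pi/5) + 2*exp(-4*I*pi/5)) + (3 + 2*exp(4*I*pi/5) + 3*exp(2*I*pi/5)) + (3 + 3*exp(-4*I*pi/5) + 2*exp(2*I*pi/5))] = 15/5 = 3
  <chi_rho, chi_2> = (1/5)[1*(8)*conj(1) + 1*(2 + 3*exp(-4*I*pi/5) + 3*exp(2*I*pi/5))*conj(exp(4*I*pi/5)) + 1*(2 + 3*exp(4*I*pi/5) + 3*exp(2*I*pi/5))*conj(exp(-2*I*pi/5)) + 1*(2 + 3*exp(-2*I*pi/5) + 3*exp(-4*I*pi/5))*conj(exp(2*I*pi/5)) + 1*(2 + 3*exp(-2*I*pi/5) + 3*exp(4*I*pi/5))*conj(exp(-4*I*pi/5))]
      = (1/5)[(8) + (3*exp(-2*I*pi/5) + 2*exp(-4*I*pi/5) + 3*exp(2*I*pi/5)) + (3*exp(-4*I*pi/5) + 3*exp(4*I*pi/5) + 2*exp(2*I*pi/5)) + (2*exp(-2*I*pi/5) + 3*exp(-4*I*pi/5) + 3*exp(4*I*pi/5)) + (3*exp(-2*I*pi/5) + 2*exp(4*I*pi/5) + 3*exp(2*I*pi/5))] = 0/5 = 0
  <chi_rho, chi_3> = (1/5)[1*(8)*conj(1) + 1*(2 + 3*exp(-4*I*pi/5) + 3*exp(2*I*pi/5))*conj(exp(-4*I*pi/5)) + 1*(2 + 3*exp(4*I*pi/5) + 3*exp(2*I*pi/5))*conj(exp(2*I*pi/5)) + 1*(2 + 3*exp(-2*I*pi/5) + 3*exp(-4*I*pi/5))*conj(exp(-2*I*pi/5)) + 1*(2 + 3*exp(-2*I*pi/5) + 3*exp(4*I*pi/5))*conj(exp(4*I*pi/5))]
      = (1/5)[(8) + (3 + 3*exp(-4*I*pi/5) + 2*exp(4*I*pi/5)) + (3 + 2*exp(-2*I*pi/5) + 3*exp(2*I*pi/5)) + (3 + 3*exp(-2*I*pi/5) + 2*exp(2*I*pi/5)) + (3 + 2*exp(-4*I*pi/5) + 3*exp(4*I*pi/5))] = 15/5 = 3
  <chi_rho, chi_4> = (1/5)[1*(8)*conj(1) + 1*(2 + 3*exp(-4*I*pi/5) + 3*exp(2*I*pi/5))*conj(exp(-2*I*pi/5)) + 1*(2 + 3*exp(4*I*pi/5) + 3*exp(2*I*pi/5))*conj(exp(-4*I*pi/5)) + 1*(2 + 3*exp(-2*I*pi/5) + 3*exp(-4*I*pi/5))*conj(exp(4*I*pi/5)) + 1*(2 + 3*exp(-2*I*pi/5) + 3*exp(4*I*pi/5))*conj(exp(2*I*pi/5))]
      = (1/5)[(8) + (3*exp(-2*I*pi/5) + 3*exp(4*I*pi/5) + 2*exp(2*I*pi/5)) + (3*exp(-2*I*pi/5) + 3*exp(-4*I*pi/5) + 2*exp(4*I*pi/5)) + (2*exp(-4*I*pi/5) + 3*exp(4*I*pi/5) + 3*exp(2*I*pi/5)) + (2*exp(-2*I*pi/5) + 3*exp(-4*I*pi/5) + 3*exp(2*I*pi/5))] = 0/5 = 0
(Exp terms are combined using exp(i*s)*conj(exp(i*t)) = exp(i*(s-t)), and sums of them are collapsed using the identity that for every m > 1 the m distinct m-th roots of unity sum to 0, e.g. 1 + exp(2*I*pi/3) + exp(-2*I*pi/3) = 0.)
Dimension check: dim(rho) = sum (mult * dim) = 2*1 + 3*1 + 0*1 + 3*1 + 0*1 = 8 = chi_rho(e) = 8.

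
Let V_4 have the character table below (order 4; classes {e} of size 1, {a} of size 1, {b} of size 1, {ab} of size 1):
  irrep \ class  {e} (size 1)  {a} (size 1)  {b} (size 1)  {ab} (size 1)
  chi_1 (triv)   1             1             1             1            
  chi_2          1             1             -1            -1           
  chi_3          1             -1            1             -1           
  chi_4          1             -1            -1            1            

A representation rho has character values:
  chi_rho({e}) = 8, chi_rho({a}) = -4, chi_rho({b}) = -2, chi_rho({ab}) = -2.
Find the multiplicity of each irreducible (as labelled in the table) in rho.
Multiplicities: chi_1: 0, chi_2: 2, chi_3: 3, chi_4: 3.

Proof sketch: Use <chi_rho, chi> = (1/|G|) sum_C |C| * chi_rho(C) * conj(chi(C)) with |G| = 4 for each irreducible chi in the table:
  <chi_rho, chi_1> = (1/4)[1*(8)*conj(1) + 1*(-4)*conj(1) + 1*(-2)*conj(1) + 1*(-2)*conj(1)]
      = (1/4)[(8) + (-4) + (-2) + (-2)] = 0/4 = 0
  <chi_rho, chi_2> = (1/4)[1*(8)*conj(1) + 1*(-4)*conj(1) + 1*(-2)*conj(-1) + 1*(-2)*conj(-1)]
      = (1/4)[(8) + (-4) + (2) + (2)] = 8/4 = 2
  <chi_rho, chi_3> = (1/4)[1*(8)*conj(1) + 1*(-4)*conj(-1) + 1*(-2)*conj(1) + 1*(-2)*conj(-1)]
      = (1/4)[(8) + (4) + (-2) + (2)] = 12/4 = 3
  <chi_rho, chi_4> = (1/4)[1*(8)*conj(1) + 1*(-4)*conj(-1) + 1*(-2)*conj(-1) + 1*(-2)*conj(1)]
      = (1/4)[(8) + (4) + (2) + (-2)] = 12/4 = 3
Dimension check: dim(rho) = sum (mult * dim) = 0*1 + 2*1 + 3*1 + 3*1 = 8 = chi_rho(e) = 8.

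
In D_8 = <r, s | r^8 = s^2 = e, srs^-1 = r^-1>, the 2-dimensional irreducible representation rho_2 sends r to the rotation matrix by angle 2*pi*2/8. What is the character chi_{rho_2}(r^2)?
chi_{rho_2}(r^2) = 2*cos(2*pi*2*2/8) = -2

Solution. rho_2(r^2) is rotation by angle 2*pi*2*2/8, whose trace is 2*cos(2*pi*2*2/8) = -2.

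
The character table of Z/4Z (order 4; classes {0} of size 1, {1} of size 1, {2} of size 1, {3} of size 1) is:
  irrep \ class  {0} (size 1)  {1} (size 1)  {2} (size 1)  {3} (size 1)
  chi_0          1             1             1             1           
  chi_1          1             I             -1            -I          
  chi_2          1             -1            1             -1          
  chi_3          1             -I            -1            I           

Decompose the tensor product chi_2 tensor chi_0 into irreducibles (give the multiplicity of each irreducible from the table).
chi_2 tensor chi_0 = chi_2 (all other irreducibles have multiplicity 0).

Why: The character of a tensor product is the pointwise product (chi_2 * chi_0)(C) = chi_2(C) * chi_0(C):
  {0}: (1)*(1), {1}: (-1)*(1), {2}: (1)*(1), {3}: (-1)*(1)
so (chi_2 * chi_0) takes values
  {0} -> 1, {1} -> -1, {2} -> 1, {3} -> -1.
Now take the inner product of this character with each irreducible chi from the table, <chi_2*chi_0, chi> = (1/4) sum_C |C| (chi_2*chi_0)(C) conj(chi(C)):
  <chi_2*chi_0, chi_0> = (1/4)[1*(1)*conj(1) + 1*(-1)*conj(1) + 1*(1)*conj(1) + 1*(-1)*conj(1)]
      = (1/4)[(1) + (-1) + (1) + (-1)] = 0/4 = 0
  <chi_2*chi_0, chi_1> = (1/4)[1*(1)*conj(1) + 1*(-1)*conj(I) + 1*(1)*conj(-1) + 1*(-1)*conj(-I)]
      = (1/4)[(1) + (I) + (-1) + (-I)] = 0/4 = 0
  <chi_2*chi_0, chi_2> = (1/4)[1*(1)*conj(1) + 1*(-1)*conj(-1) + 1*(1)*conj(1) + 1*(-1)*conj(-1)]
      = (1/4)[(1) + (1) + (1) + (1)] = 4/4 = 1
  <chi_2*chi_0, chi_3> = (1/4)[1*(1)*conj(1) + 1*(-1)*conj(-I) + 1*(1)*conj(-1) + 1*(-1)*conj(I)]
      = (1/4)[(1) + (-I) + (-1) + (I)] = 0/4 = 0
(Exp terms are combined using exp(i*s)*conj(exp(i*t)) = exp(i*(s-t)), and sums of them are collapsed using the identity that for every m > 1 the m distinct m-th roots of unity sum to 0, e.g. 1 + exp(2*I*pi/3) + exp(-2*I*pi/3) = 0.)
Hence the multiplicities are chi_2: 1. Dimension check: dim(chi_2)*dim(chi_0) = 1*1 = 1 and sum (mult * dim) = 1*1 = 1.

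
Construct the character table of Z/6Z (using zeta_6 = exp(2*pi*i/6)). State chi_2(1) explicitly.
Character table of Z/6Z (irreps indexed chi_0,...,chi_5 with chi_k(m) = zeta_6^(k*m), zeta_6 = exp(2*pi*i/6)):
  irrep \ class  {0} (size 1)  {1} (size 1)    {2} (size 1)    {3} (size 1)  {4} (size 1)    {5} (size 1)  
  chi_0          1             1               1               1             1               1             
  chi_1          1             exp(I*pi/3)     exp(2*I*pi/3)   -1            exp(-2*I*pi/3)  exp(-I*pi/3)  
  chi_2          1             exp(2*I*pi/3)   exp(-2*I*pi/3)  1             exp(2*I*pi/3)   exp(-2*I*pi/3)
  chi_3          1             -1              1               -1            1               -1            
  chi_4          1             exp(-2*I*pi/3)  exp(2*I*pi/3)   1             exp(-2*I*pi/3)  exp(2*I*pi/3) 
  chi_5          1             exp(-I*pi/3)    exp(-2*I*pi/3)  -1            exp(2*I*pi/3)   exp(I*pi/3)   

Spot check: chi_2(1) = zeta_6^(2*1) = zeta_6^2 = exp(2*I*pi/3).

Working: Z/6Z is abelian, so all 6 irreducible complex representations are 1-dimensional. They are given by chi_k(m) = zeta_6^(k*m) for k = 0,...,5. Row orthogonality: sum_m chi_k(m) conj(chi_l(m)) = 6 * [k = l].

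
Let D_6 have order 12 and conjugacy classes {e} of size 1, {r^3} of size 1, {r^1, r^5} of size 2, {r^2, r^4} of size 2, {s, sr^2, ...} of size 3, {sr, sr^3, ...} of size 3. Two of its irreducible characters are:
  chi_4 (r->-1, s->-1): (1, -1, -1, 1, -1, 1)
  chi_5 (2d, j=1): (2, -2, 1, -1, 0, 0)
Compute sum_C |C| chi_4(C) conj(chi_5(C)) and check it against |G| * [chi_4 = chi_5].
Sum = 0; so <chi_4, chi_5> = 0 (distinct irreducibles are orthogonal).

Argument: Compute term by term over conjugacy classes (|C| * chi_4(C) * conj(chi_5(C))):
  1*(1)*conj(2) + 1*(-1)*conj(-2) + 2*(-1)*conj(1) + 2*(1)*conj(-1) + 3*(-1)*conj(0) + 3*(1)*conj(0)
  = (2) + (2) + (-2) + (-2) + (0) + (0)
  = 0.
Dividing by |G| = 12 gives 0/12 = 0, matching the row-orthogonality relation <chi_4, chi_5> = [chi_4 = chi_5].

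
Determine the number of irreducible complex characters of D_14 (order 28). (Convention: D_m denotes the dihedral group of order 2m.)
10

Working: The number of irreducible complex representations of a finite group equals its number of conjugacy classes. D_14 has 10 conjugacy classes (n/2 + 3 for n even), so D_14 (order 28) has exactly 10 irreducible complex representations.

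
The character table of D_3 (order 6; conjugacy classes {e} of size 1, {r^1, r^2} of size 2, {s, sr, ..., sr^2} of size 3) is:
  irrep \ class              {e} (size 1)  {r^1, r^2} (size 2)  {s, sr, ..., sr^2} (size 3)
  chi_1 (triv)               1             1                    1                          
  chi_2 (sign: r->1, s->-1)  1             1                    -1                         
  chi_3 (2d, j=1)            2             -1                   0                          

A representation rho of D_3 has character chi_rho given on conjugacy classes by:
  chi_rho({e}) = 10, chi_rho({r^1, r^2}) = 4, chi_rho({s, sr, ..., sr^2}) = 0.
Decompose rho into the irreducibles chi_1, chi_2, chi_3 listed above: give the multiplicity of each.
Multiplicities: chi_1: 3, chi_2: 3, chi_3: 2.

Argument: Use <chi_rho, chi> = (1/|G|) sum_C |C| * chi_rho(C) * conj(chi(C)) with |G| = 6 for each irreducible chi in the table:
  <chi_rho, chi_1> = (1/6)[1*(10)*conj(1) + 2*(4)*conj(1) + 3*(0)*conj(1)]
      = (1/6)[(10) + (8) + (0)] = 18/6 = 3
  <chi_rho, chi_2> = (1/6)[1*(10)*conj(1) + 2*(4)*conj(1) + 3*(0)*conj(-1)]
      = (1/6)[(10) + (8) + (0)] = 18/6 = 3
  <chi_rho, chi_3> = (1/6)[1*(10)*conj(2) + 2*(4)*conj(-1) + 3*(0)*conj(0)]
      = (1/6)[(20) + (-8) + (0)] = 12/6 = 2
Dimension check: dim(rho) = sum (mult * dim) = 3*1 + 3*1 + 2*2 = 10 = chi_rho(e) = 10.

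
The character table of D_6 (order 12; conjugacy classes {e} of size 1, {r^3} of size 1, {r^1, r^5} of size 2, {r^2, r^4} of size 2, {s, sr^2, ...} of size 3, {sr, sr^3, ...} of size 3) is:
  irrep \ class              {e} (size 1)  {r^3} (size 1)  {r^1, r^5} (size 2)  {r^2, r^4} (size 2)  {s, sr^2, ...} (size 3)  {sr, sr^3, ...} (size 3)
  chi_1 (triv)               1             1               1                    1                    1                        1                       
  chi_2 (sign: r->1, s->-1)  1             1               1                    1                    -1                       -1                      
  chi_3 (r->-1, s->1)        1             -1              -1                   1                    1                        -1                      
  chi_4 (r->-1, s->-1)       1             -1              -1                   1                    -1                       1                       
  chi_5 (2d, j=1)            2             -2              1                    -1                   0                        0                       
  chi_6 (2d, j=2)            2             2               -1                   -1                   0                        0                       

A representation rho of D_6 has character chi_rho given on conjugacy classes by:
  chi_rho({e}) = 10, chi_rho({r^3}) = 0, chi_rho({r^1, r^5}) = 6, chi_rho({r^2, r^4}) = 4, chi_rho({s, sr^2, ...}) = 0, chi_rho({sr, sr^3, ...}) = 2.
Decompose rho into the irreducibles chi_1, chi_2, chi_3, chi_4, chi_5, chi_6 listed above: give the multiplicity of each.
Multiplicities: chi_1: 3, chi_2: 2, chi_3: 0, chi_4: 1, chi_5: 2, chi_6: 0.

Solution. Use <chi_rho, chi> = (1/|G|) sum_C |C| * chi_rho(C) * conj(chi(C)) with |G| = 12 for each irreducible chi in the table:
  <chi_rho, chi_1> = (1/12)[1*(10)*conj(1) + 1*(0)*conj(1) + 2*(6)*conj(1) + 2*(4)*conj(1) + 3*(0)*conj(1) + 3*(2)*conj(1)]
      = (1/12)[(10) + (0) + (12) + (8) + (0) + (6)] = 36/12 = 3
  <chi_rho, chi_2> = (1/12)[1*(10)*conj(1) + 1*(0)*conj(1) + 2*(6)*conj(1) + 2*(4)*conj(1) + 3*(0)*conj(-1) + 3*(2)*conj(-1)]
      = (1/12)[(10) + (0) + (12) + (8) + (0) + (-6)] = 24/12 = 2
  <chi_rho, chi_3> = (1/12)[1*(10)*conj(1) + 1*(0)*conj(-1) + 2*(6)*conj(-1) + 2*(4)*conj(1) + 3*(0)*conj(1) + 3*(2)*conj(-1)]
      = (1/12)[(10) + (0) + (-12) + (8) + (0) + (-6)] = 0/12 = 0
  <chi_rho, chi_4> = (1/12)[1*(10)*conj(1) + 1*(0)*conj(-1) + 2*(6)*conj(-1) + 2*(4)*conj(1) + 3*(0)*conj(-1) + 3*(2)*conj(1)]
      = (1/12)[(10) + (0) + (-12) + (8) + (0) + (6)] = 12/12 = 1
  <chi_rho, chi_5> = (1/12)[1*(10)*conj(2) + 1*(0)*conj(-2) + 2*(6)*conj(1) + 2*(4)*conj(-1) + 3*(0)*conj(0) + 3*(2)*conj(0)]
      = (1/12)[(20) + (0) + (12) + (-8) + (0) + (0)] = 24/12 = 2
  <chi_rho, chi_6> = (1/12)[1*(10)*conj(2) + 1*(0)*conj(2) + 2*(6)*conj(-1) + 2*(4)*conj(-1) + 3*(0)*conj(0) + 3*(2)*conj(0)]
      = (1/12)[(20) + (0) + (-12) + (-8) + (0) + (0)] = 0/12 = 0
Dimension check: dim(rho) = sum (mult * dim) = 3*1 + 2*1 + 0*1 + 1*1 + 2*2 + 0*2 = 10 = chi_rho(e) = 10.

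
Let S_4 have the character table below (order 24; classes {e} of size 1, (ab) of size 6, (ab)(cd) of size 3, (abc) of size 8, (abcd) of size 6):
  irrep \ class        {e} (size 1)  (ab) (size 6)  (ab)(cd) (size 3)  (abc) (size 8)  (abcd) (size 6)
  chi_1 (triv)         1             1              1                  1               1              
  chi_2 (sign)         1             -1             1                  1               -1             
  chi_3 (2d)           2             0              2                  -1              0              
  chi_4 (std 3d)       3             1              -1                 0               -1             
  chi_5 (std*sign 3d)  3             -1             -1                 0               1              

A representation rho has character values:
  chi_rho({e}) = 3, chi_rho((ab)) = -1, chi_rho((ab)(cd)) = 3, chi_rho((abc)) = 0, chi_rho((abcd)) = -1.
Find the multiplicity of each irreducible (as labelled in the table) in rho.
Multiplicities: chi_1: 0, chi_2: 1, chi_3: 1, chi_4: 0, chi_5: 0.

Proof sketch: Use <chi_rho, chi> = (1/|G|) sum_C |C| * chi_rho(C) * conj(chi(C)) with |G| = 24 for each irreducible chi in the table:
  <chi_rho, chi_1> = (1/24)[1*(3)*conj(1) + 6*(-1)*conj(1) + 3*(3)*conj(1) + 8*(0)*conj(1) + 6*(-1)*conj(1)]
      = (1/24)[(3) + (-6) + (9) + (0) + (-6)] = 0/24 = 0
  <chi_rho, chi_2> = (1/24)[1*(3)*conj(1) + 6*(-1)*conj(-1) + 3*(3)*conj(1) + 8*(0)*conj(1) + 6*(-1)*conj(-1)]
      = (1/24)[(3) + (6) + (9) + (0) + (6)] = 24/24 = 1
  <chi_rho, chi_3> = (1/24)[1*(3)*conj(2) + 6*(-1)*conj(0) + 3*(3)*conj(2) + 8*(0)*conj(-1) + 6*(-1)*conj(0)]
      = (1/24)[(6) + (0) + (18) + (0) + (0)] = 24/24 = 1
  <chi_rho, chi_4> = (1/24)[1*(3)*conj(3) + 6*(-1)*conj(1) + 3*(3)*conj(-1) + 8*(0)*conj(0) + 6*(-1)*conj(-1)]
      = (1/24)[(9) + (-6) + (-9) + (0) + (6)] = 0/24 = 0
  <chi_rho, chi_5> = (1/24)[1*(3)*conj(3) + 6*(-1)*conj(-1) + 3*(3)*conj(-1) + 8*(0)*conj(0) + 6*(-1)*conj(1)]
      = (1/24)[(9) + (6) + (-9) + (0) + (-6)] = 0/24 = 0
Dimension check: dim(rho) = sum (mult * dim) = 0*1 + 1*1 + 1*2 + 0*3 + 0*3 = 3 = chi_rho(e) = 3.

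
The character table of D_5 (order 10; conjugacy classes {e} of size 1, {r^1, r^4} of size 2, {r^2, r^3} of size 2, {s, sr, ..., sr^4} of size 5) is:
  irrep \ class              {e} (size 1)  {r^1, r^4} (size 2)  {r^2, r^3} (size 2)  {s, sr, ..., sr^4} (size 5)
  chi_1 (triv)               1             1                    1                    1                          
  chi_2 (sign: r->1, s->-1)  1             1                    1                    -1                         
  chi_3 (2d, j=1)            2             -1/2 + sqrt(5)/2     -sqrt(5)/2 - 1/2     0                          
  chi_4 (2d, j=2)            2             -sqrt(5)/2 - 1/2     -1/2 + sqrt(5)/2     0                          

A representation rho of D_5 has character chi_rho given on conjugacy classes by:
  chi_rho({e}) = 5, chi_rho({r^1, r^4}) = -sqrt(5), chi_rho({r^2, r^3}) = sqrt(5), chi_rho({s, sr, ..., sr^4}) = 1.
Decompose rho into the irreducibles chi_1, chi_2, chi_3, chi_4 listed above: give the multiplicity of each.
Multiplicities: chi_1: 1, chi_2: 0, chi_3: 0, chi_4: 2.

Details: Use <chi_rho, chi> = (1/|G|) sum_C |C| * chi_rho(C) * conj(chi(C)) with |G| = 10 for each irreducible chi in the table:
  <chi_rho, chi_1> = (1/10)[1*(5)*conj(1) + 2*(-sqrt(5))*conj(1) + 2*(sqrt(5))*conj(1) + 5*(1)*conj(1)]
      = (1/10)[(5) + (-2*sqrt(5)) + (2*sqrt(5)) + (5)] = 10/10 = 1
  <chi_rho, chi_2> = (1/10)[1*(5)*conj(1) + 2*(-sqrt(5))*conj(1) + 2*(sqrt(5))*conj(1) + 5*(1)*conj(-1)]
      = (1/10)[(5) + (-2*sqrt(5)) + (2*sqrt(5)) + (-5)] = 0/10 = 0
  <chi_rho, chi_3> = (1/10)[1*(5)*conj(2) + 2*(-sqrt(5))*conj(-1/2 + sqrt(5)/2) + 2*(sqrt(5))*conj(-sqrt(5)/2 - 1/2) + 5*(1)*conj(0)]
      = (1/10)[(10) + (-5 + sqrt(5)) + (-5 - sqrt(5)) + (0)] = 0/10 = 0
  <chi_rho, chi_4> = (1/10)[1*(5)*conj(2) + 2*(-sqrt(5))*conj(-sqrt(5)/2 - 1/2) + 2*(sqrt(5))*conj(-1/2 + sqrt(5)/2) + 5*(1)*conj(0)]
      = (1/10)[(10) + (sqrt(5) + 5) + (5 - sqrt(5)) + (0)] = 20/10 = 2
Dimension check: dim(rho) = sum (mult * dim) = 1*1 + 0*1 + 0*2 + 2*2 = 5 = chi_rho(e) = 5.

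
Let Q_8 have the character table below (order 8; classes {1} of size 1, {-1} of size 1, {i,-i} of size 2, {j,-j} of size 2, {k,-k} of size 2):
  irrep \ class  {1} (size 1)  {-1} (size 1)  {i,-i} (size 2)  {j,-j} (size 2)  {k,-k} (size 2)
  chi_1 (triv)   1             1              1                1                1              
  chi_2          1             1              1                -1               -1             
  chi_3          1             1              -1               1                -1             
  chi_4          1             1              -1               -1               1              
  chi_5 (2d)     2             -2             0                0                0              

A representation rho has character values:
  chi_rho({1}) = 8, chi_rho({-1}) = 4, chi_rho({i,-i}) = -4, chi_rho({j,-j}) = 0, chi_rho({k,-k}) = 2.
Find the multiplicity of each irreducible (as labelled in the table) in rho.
Multiplicities: chi_1: 1, chi_2: 0, chi_3: 2, chi_4: 3, chi_5: 1.

Use <chi_rho, chi> = (1/|G|) sum_C |C| * chi_rho(C) * conj(chi(C)) with |G| = 8 for each irreducible chi in the table:
  <chi_rho, chi_1> = (1/8)[1*(8)*conj(1) + 1*(4)*conj(1) + 2*(-4)*conj(1) + 2*(0)*conj(1) + 2*(2)*conj(1)]
      = (1/8)[(8) + (4) + (-8) + (0) + (4)] = 8/8 = 1
  <chi_rho, chi_2> = (1/8)[1*(8)*conj(1) + 1*(4)*conj(1) + 2*(-4)*conj(1) + 2*(0)*conj(-1) + 2*(2)*conj(-1)]
      = (1/8)[(8) + (4) + (-8) + (0) + (-4)] = 0/8 = 0
  <chi_rho, chi_3> = (1/8)[1*(8)*conj(1) + 1*(4)*conj(1) + 2*(-4)*conj(-1) + 2*(0)*conj(1) + 2*(2)*conj(-1)]
      = (1/8)[(8) + (4) + (8) + (0) + (-4)] = 16/8 = 2
  <chi_rho, chi_4> = (1/8)[1*(8)*conj(1) + 1*(4)*conj(1) + 2*(-4)*conj(-1) + 2*(0)*conj(-1) + 2*(2)*conj(1)]
      = (1/8)[(8) + (4) + (8) + (0) + (4)] = 24/8 = 3
  <chi_rho, chi_5> = (1/8)[1*(8)*conj(2) + 1*(4)*conj(-2) + 2*(-4)*conj(0) + 2*(0)*conj(0) + 2*(2)*conj(0)]
      = (1/8)[(16) + (-8) + (0) + (0) + (0)] = 8/8 = 1
Dimension check: dim(rho) = sum (mult * dim) = 1*1 + 0*1 + 2*1 + 3*1 + 1*2 = 8 = chi_rho(e) = 8.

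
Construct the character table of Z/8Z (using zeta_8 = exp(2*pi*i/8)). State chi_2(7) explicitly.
Character table of Z/8Z (irreps indexed chi_0,...,chi_7 with chi_k(m) = zeta_8^(k*m), zeta_8 = exp(2*pi*i/8)):
  irrep \ class  {0} (size 1)  {1} (size 1)    {2} (size 1)  {3} (size 1)    {4} (size 1)  {5} (size 1)    {6} (size 1)  {7} (size 1)  
  chi_0          1             1               1             1               1             1               1             1             
  chi_1          1             exp(I*pi/4)     I             exp(3*I*pi/4)   -1            exp(-3*I*pi/4)  -I            exp(-I*pi/4)  
  chi_2          1             I               -1            -I              1             I               -1            -I            
  chi_3          1             exp(3*I*pi/4)   -I            exp(I*pi/4)     -1            exp(-I*pi/4)    I             exp(-3*I*pi/4)
  chi_4          1             -1              1             -1              1             -1              1             -1            
  chi_5          1             exp(-3*I*pi/4)  I             exp(-I*pi/4)    -1            exp(I*pi/4)     -I            exp(3*I*pi/4) 
  chi_6          1             -I              -1            I               1             -I              -1            I             
  chi_7          1             exp(-I*pi/4)    -I            exp(-3*I*pi/4)  -1            exp(3*I*pi/4)   I             exp(I*pi/4)   

Spot check: chi_2(7) = zeta_8^(2*7) = zeta_8^14 = -I.

Why: Z/8Z is abelian, so all 8 irreducible complex representations are 1-dimensional. They are given by chi_k(m) = zeta_8^(k*m) for k = 0,...,7. Row orthogonality: sum_m chi_k(m) conj(chi_l(m)) = 8 * [k = l].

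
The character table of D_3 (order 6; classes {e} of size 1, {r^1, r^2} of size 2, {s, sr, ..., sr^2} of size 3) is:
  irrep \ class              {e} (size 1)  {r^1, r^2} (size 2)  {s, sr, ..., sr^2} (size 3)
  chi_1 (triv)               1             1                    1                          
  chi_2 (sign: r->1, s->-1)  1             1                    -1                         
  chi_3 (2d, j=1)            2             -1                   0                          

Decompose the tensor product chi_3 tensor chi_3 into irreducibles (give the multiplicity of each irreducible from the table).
chi_3 tensor chi_3 = chi_1 + chi_2 + chi_3 (all other irreducibles have multiplicity 0).

Why: The character of a tensor product is the pointwise product (chi_3 * chi_3)(C) = chi_3(C) * chi_3(C):
  {e}: (2)*(2), {r^1, r^2}: (-1)*(-1), {s, sr, ..., sr^2}: (0)*(0)
so (chi_3 * chi_3) takes values
  {e} -> 4, {r^1, r^2} -> 1, {s, sr, ..., sr^2} -> 0.
Now take the inner product of this character with each irreducible chi from the table, <chi_3*chi_3, chi> = (1/6) sum_C |C| (chi_3*chi_3)(C) conj(chi(C)):
  <chi_3*chi_3, chi_1> = (1/6)[1*(4)*conj(1) + 2*(1)*conj(1) + 3*(0)*conj(1)]
      = (1/6)[(4) + (2) + (0)] = 6/6 = 1
  <chi_3*chi_3, chi_2> = (1/6)[1*(4)*conj(1) + 2*(1)*conj(1) + 3*(0)*conj(-1)]
      = (1/6)[(4) + (2) + (0)] = 6/6 = 1
  <chi_3*chi_3, chi_3> = (1/6)[1*(4)*conj(2) + 2*(1)*conj(-1) + 3*(0)*conj(0)]
      = (1/6)[(8) + (-2) + (0)] = 6/6 = 1
Hence the multiplicities are chi_1: 1, chi_2: 1, chi_3: 1. Dimension check: dim(chi_3)*dim(chi_3) = 2*2 = 4 and sum (mult * dim) = 1*1 + 1*1 + 1*2 = 4.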